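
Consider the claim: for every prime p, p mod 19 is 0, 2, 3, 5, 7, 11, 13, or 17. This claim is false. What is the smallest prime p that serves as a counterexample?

Check each prime p in order until the claim fails.
The first 8 eligible values, up to p = 19, all satisfy the conclusion.
p = 23: 23 mod 19 = 4 — not in {0, 2, 3, 5, 7, 11, 13, 17}.
Hence p = 23 is a counterexample.

p = 23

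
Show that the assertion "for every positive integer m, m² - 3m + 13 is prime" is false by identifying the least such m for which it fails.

m = 12

We need the least positive integer m for which m² - 3m + 13 is not prime.
The first 11 eligible values, up to m = 11, all satisfy the conclusion.
m = 12: m² - 3m + 13 = 121 = 11 × 11, composite.
Thus m = 12 disproves the claim, and no smaller m works.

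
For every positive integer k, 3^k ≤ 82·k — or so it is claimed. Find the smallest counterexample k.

k = 6

A counterexample is any positive integer k such that 3^k > 82·k; we check each in order.
The first 5 eligible values, up to k = 5, all satisfy the conclusion.
k = 6: 3^k = 729 and 82·k = 492, so 729 > 492.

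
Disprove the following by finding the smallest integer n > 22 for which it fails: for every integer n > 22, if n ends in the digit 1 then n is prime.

n = 51

A counterexample is any integer n > 22 such that n ends in the digit 1 but n is not prime; we check each in order.
n = 31: 31 ends in 1 and is prime.
n = 41: 41 ends in 1 and is prime.
n = 51: 51 ends in 1; 51 = 3 × 17, composite.
Hence n = 51 is a counterexample.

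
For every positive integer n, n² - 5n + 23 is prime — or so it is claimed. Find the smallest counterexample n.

n = 19

We need the least positive integer n for which n² - 5n + 23 is not prime.
For n = 1, 2, 3, 4, …, 16, 17, 18 the conclusion holds.
n = 19: n² - 5n + 23 = 289 = 17 × 17, composite.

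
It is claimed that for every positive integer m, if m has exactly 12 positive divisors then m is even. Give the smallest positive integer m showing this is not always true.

A counterexample is any positive integer m such that m has exactly 12 positive divisors but m is odd; we check each in order.
For m = 60, 72, 84, 90, …, 294, 306, 308 the conclusion holds.
m = 315: divisors of 315: 12 divisors; 315 is odd.

m = 315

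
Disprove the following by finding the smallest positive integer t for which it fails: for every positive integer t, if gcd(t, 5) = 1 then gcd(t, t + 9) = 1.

Check each positive integer t in order until gcd(t, 5) = 1 but gcd(t, t + 9) > 1.
t = 1: gcd(1, 10) = 1.
t = 2: gcd(2, 11) = 1.
t = 3: gcd(3, 12) = 3.

t = 3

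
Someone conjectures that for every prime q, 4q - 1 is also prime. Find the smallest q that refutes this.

We need the least prime q for which 4q - 1 is not prime.
For q = 2, 3, 5 the conclusion holds.
q = 7: 4q - 1 = 27 = 3 × 9, not prime.
So q = 7 is the smallest counterexample.

q = 7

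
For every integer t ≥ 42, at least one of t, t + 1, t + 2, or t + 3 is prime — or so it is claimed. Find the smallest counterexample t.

t = 48

Check each integer t ≥ 42 in order until t, t + 1, t + 2, t + 3 are all composite.
For t = 42, 43, 44, 45, 46, 47 the conclusion holds.
t = 48: 48 = 2 × 24; 49 = 7 × 7; 50 = 2 × 25; 51 = 3 × 17 — all composite.
So t = 48 is the smallest counterexample.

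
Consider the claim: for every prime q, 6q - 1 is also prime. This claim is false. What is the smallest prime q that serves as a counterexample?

q = 11

A counterexample is any prime q such that 6q - 1 is not prime; we check each in order.
For q = 2, 3, 5, 7 the conclusion holds.
q = 11: 6q - 1 = 65 = 5 × 13, not prime.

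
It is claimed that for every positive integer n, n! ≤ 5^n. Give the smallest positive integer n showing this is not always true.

n = 12

A counterexample is any positive integer n such that n! > 5^n; we check each in order.
For n = 1, 2, 3, 4, …, 9, 10, 11 the conclusion holds.
n = 12: n! = 479001600 and 5^n = 244140625, so 479001600 > 244140625.
Thus n = 12 disproves the claim, and no smaller n works.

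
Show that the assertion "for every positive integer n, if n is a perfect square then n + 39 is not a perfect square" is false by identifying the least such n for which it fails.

n = 25

For n = 1, 4, 9, 16 the conclusion holds.
n = 25: 25 = 5² and 25 + 39 = 64 = 8².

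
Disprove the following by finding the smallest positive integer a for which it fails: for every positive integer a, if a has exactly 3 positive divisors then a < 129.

A counterexample is any positive integer a such that a has exactly 3 positive divisors but the claim fails; we check each in order.
a = 4: τ(4) = 3; 4 < 129.
a = 9: τ(9) = 3; 9 < 129.
a = 25: τ(25) = 3; 25 < 129.
a = 49: τ(49) = 3; 49 < 129.
a = 121: τ(121) = 3; 121 < 129.
a = 169: τ(169) = 3; 169 ≥ 129.
Thus a = 169 disproves the claim, and no smaller a works.

a = 169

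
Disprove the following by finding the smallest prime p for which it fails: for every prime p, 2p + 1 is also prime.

p = 7

p = 2: 2p + 1 = 5, prime.
p = 3: 2p + 1 = 7, prime.
p = 5: 2p + 1 = 11, prime.
p = 7: 2p + 1 = 15 = 3 × 5, not prime.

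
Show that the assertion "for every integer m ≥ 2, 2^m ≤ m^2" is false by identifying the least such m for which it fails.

Check each integer m ≥ 2 in order until 2^m > m^2.
For m = 2, 3, 4 the conclusion holds.
m = 5: 2^m = 32 and m^2 = 25, so 32 > 25.

m = 5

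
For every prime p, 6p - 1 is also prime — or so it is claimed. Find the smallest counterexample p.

p = 11

We need the least prime p for which 6p - 1 is not prime.
For p = 2, 3, 5, 7 the conclusion holds.
p = 11: 6p - 1 = 65 = 5 × 13, not prime.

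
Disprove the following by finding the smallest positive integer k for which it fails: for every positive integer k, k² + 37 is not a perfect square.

We need the least positive integer k for which k² + 37 is a perfect square.
The first 17 eligible values, up to k = 17, all satisfy the conclusion.
k = 18: 18² + 37 = 361 = 19², a perfect square.
Thus k = 18 disproves the claim, and no smaller k works.

k = 18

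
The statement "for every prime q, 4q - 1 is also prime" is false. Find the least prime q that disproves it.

For q = 2, 3, 5 the conclusion holds.
q = 7: 4q - 1 = 27 = 3 × 9, not prime.
So q = 7 is the smallest counterexample.

q = 7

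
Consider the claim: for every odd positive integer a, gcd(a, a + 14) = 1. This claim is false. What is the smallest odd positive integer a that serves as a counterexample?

Check each odd positive integer a in order until gcd(a, a + 14) > 1.
a = 1: gcd(1, 15) = 1.
a = 3: gcd(3, 17) = 1.
a = 5: gcd(5, 19) = 1.
a = 7: gcd(7, 21) = 7.

a = 7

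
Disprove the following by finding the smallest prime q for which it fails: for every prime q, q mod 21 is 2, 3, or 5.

q = 7

Check each prime q in order until the claim fails.
q = 2: 2 mod 21 = 2.
q = 3: 3 mod 21 = 3.
q = 5: 5 mod 21 = 5.
q = 7: 7 mod 21 = 7 — not in {2, 3, 5}.
So q = 7 is the smallest counterexample.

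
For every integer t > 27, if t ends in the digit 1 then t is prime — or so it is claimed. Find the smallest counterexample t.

t = 51

Check each integer t > 27 in order until t ends in the digit 1 but t is not prime.
For t = 31, 41 the conclusion holds.
t = 51: 51 ends in 1; 51 = 3 × 17, composite.
Thus t = 51 disproves the claim, and no smaller t works.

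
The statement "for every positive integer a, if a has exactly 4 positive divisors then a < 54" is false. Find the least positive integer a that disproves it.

a = 55

For a = 6, 8, 10, 14, …, 39, 46, 51 the conclusion holds.
a = 55: τ(55) = 4; 55 ≥ 54.
Thus a = 55 disproves the claim, and no smaller a works.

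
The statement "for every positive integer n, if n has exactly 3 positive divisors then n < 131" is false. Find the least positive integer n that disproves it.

n = 4: τ(4) = 3; 4 < 131.
n = 9: τ(9) = 3; 9 < 131.
n = 25: τ(25) = 3; 25 < 131.
n = 49: τ(49) = 3; 49 < 131.
n = 121: τ(121) = 3; 121 < 131.
n = 169: τ(169) = 3; 169 ≥ 131.
Hence n = 169 is a counterexample.

n = 169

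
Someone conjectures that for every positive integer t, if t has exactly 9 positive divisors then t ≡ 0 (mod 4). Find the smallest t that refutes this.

t = 225

We need the least positive integer t for which t has exactly 9 positive divisors but the claim fails.
t = 36: τ(36) = 9; 36 ≡ 0 (mod 4).
t = 100: τ(100) = 9; 100 ≡ 0 (mod 4).
t = 196: τ(196) = 9; 196 ≡ 0 (mod 4).
t = 225: τ(225) = 9; 225 ≡ 1 (mod 4).
Hence t = 225 is a counterexample.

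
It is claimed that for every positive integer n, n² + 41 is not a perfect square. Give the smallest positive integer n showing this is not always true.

n = 20

A counterexample is any positive integer n such that n² + 41 is a perfect square; we check each in order.
For n = 1, 2, 3, 4, …, 17, 18, 19 the conclusion holds.
n = 20: 20² + 41 = 441 = 21², a perfect square.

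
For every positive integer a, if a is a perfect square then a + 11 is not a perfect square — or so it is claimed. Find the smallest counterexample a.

Check each positive integer a in order until a is a perfect square but a + 11 is a perfect square.
For a = 1, 4, 9, 16 the conclusion holds.
a = 25: 25 = 5² and 25 + 11 = 36 = 6².
Thus a = 25 disproves the claim, and no smaller a works.

a = 25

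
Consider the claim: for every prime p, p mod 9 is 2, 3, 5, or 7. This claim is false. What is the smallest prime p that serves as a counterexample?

For p = 2, 3, 5, 7, 11 the conclusion holds.
p = 13: 13 mod 9 = 4 — not in {2, 3, 5, 7}.
Hence p = 13 is a counterexample.

p = 13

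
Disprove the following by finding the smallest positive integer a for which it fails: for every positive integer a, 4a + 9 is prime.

a = 3

We need the least positive integer a for which 4a + 9 is not prime.
For a = 1, 2 the conclusion holds.
a = 3: 4a + 9 = 21 = 3 × 7, composite.
Thus a = 3 disproves the claim, and no smaller a works.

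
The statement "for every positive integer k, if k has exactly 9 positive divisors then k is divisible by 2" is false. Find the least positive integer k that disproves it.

k = 36: τ(36) = 9; 36 mod 2 = 0.
k = 100: τ(100) = 9; 100 mod 2 = 0.
k = 196: τ(196) = 9; 196 mod 2 = 0.
k = 225: τ(225) = 9; 225 mod 2 = 1.

k = 225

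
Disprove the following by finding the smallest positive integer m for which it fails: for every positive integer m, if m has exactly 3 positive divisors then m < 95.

m = 121

The first 4 eligible values, up to m = 49, all satisfy the conclusion.
m = 121: τ(121) = 3; 121 ≥ 95.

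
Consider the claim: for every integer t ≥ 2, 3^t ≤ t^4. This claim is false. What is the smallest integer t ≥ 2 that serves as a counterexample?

Check each integer t ≥ 2 in order until 3^t > t^4.
t = 2: 3^t = 9 and t^4 = 16, so 9 ≤ 16.
t = 3: 3^t = 27 and t^4 = 81, so 27 ≤ 81.
t = 4: 3^t = 81 and t^4 = 256, so 81 ≤ 256.
t = 5: 3^t = 243 and t^4 = 625, so 243 ≤ 625.
t = 6: 3^t = 729 and t^4 = 1296, so 729 ≤ 1296.
t = 7: 3^t = 2187 and t^4 = 2401, so 2187 ≤ 2401.
t = 8: 3^t = 6561 and t^4 = 4096, so 6561 > 4096.

t = 8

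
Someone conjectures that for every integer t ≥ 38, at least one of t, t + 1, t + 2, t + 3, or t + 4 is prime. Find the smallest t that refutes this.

t = 48

We need the least integer t ≥ 38 for which t, t + 1, t + 2, t + 3, t + 4 are all composite.
For t = 38, 39, 40, 41, 42, 43, 44, 45, 46, 47 the conclusion holds.
t = 48: 48 = 2 × 24; 49 = 7 × 7; 50 = 2 × 25; 51 = 3 × 17; 52 = 2 × 26 — all composite.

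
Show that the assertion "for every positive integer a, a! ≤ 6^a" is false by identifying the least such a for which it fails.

The first 13 eligible values, up to a = 13, all satisfy the conclusion.
a = 14: a! = 87178291200 and 6^a = 78364164096, so 87178291200 > 78364164096.
Thus a = 14 disproves the claim, and no smaller a works.

a = 14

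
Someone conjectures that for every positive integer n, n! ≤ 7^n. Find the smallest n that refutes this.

A counterexample is any positive integer n such that n! > 7^n; we check each in order.
The first 16 eligible values, up to n = 16, all satisfy the conclusion.
n = 17: n! = 355687428096000 and 7^n = 232630513987207, so 355687428096000 > 232630513987207.

n = 17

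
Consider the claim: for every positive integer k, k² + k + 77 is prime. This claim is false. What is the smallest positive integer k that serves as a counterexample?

Check each positive integer k in order until k² + k + 77 is not prime.
The first 5 eligible values, up to k = 5, all satisfy the conclusion.
k = 6: k² + k + 77 = 119 = 7 × 17, composite.
So k = 6 is the smallest counterexample.

k = 6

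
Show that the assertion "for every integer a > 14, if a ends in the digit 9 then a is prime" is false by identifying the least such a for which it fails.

Check each integer a > 14 in order until a ends in the digit 9 but a is not prime.
For a = 19, 29 the conclusion holds.
a = 39: 39 ends in 9; 39 = 3 × 13, composite.

a = 39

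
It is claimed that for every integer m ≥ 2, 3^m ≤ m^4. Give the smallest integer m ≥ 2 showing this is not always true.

Check each integer m ≥ 2 in order until 3^m > m^4.
m = 2: 3^m = 9 and m^4 = 16, so 9 ≤ 16.
m = 3: 3^m = 27 and m^4 = 81, so 27 ≤ 81.
m = 4: 3^m = 81 and m^4 = 256, so 81 ≤ 256.
m = 5: 3^m = 243 and m^4 = 625, so 243 ≤ 625.
m = 6: 3^m = 729 and m^4 = 1296, so 729 ≤ 1296.
m = 7: 3^m = 2187 and m^4 = 2401, so 2187 ≤ 2401.
m = 8: 3^m = 6561 and m^4 = 4096, so 6561 > 4096.
Thus m = 8 disproves the claim, and no smaller m works.

m = 8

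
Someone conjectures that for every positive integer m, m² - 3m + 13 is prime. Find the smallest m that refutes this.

Check each positive integer m in order until m² - 3m + 13 is not prime.
For m = 1, 2, 3, 4, …, 9, 10, 11 the conclusion holds.
m = 12: m² - 3m + 13 = 121 = 11 × 11, composite.
So m = 12 is the smallest counterexample.

m = 12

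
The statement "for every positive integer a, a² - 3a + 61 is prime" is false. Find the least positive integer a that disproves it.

a = 1: a² - 3a + 61 = 59, prime.
a = 2: a² - 3a + 61 = 59, prime.
a = 3: a² - 3a + 61 = 61, prime.
a = 4: a² - 3a + 61 = 65 = 5 × 13, composite.
Hence a = 4 is a counterexample.

a = 4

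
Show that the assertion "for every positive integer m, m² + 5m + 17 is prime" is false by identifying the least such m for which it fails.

A counterexample is any positive integer m such that m² + 5m + 17 is not prime; we check each in order.
For m = 1, 2, 3, 4, 5, 6, 7 the conclusion holds.
m = 8: m² + 5m + 17 = 121 = 11 × 11, composite.
Thus m = 8 disproves the claim, and no smaller m works.

m = 8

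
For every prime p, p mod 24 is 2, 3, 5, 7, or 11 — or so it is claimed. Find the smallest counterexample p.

p = 13

p = 2: 2 mod 24 = 2.
p = 3: 3 mod 24 = 3.
p = 5: 5 mod 24 = 5.
p = 7: 7 mod 24 = 7.
p = 11: 11 mod 24 = 11.
p = 13: 13 mod 24 = 13 — not in {2, 3, 5, 7, 11}.
Hence p = 13 is a counterexample.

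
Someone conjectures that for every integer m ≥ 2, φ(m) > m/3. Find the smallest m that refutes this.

m = 6

We need the least integer m ≥ 2 for which the claim fails.
m = 2: φ(2) = 1 and 2/3 = 2/3, so φ(2) > 2/3.
m = 3: φ(3) = 2 and 3/3 = 1, so φ(3) > 3/3.
m = 4: φ(4) = 2 and 4/3 = 4/3, so φ(4) > 4/3.
m = 5: φ(5) = 4 and 5/3 = 5/3, so φ(5) > 5/3.
m = 6: φ(6) = 2 and 6/3 = 2, so φ(6) ≤ 6/3.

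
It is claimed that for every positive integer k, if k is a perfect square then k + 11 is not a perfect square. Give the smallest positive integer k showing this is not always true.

k = 25

The first 4 eligible values, up to k = 16, all satisfy the conclusion.
k = 25: 25 = 5² and 25 + 11 = 36 = 6².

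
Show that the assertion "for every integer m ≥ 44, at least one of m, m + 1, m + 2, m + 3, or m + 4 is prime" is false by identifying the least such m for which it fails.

We need the least integer m ≥ 44 for which m, m + 1, m + 2, m + 3, m + 4 are all composite.
The first 4 eligible values, up to m = 47, all satisfy the conclusion.
m = 48: 48 = 2 × 24; 49 = 7 × 7; 50 = 2 × 25; 51 = 3 × 17; 52 = 2 × 26 — all composite.
Thus m = 48 disproves the claim, and no smaller m works.

m = 48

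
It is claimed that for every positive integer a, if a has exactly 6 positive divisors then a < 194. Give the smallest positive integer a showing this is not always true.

We need the least positive integer a for which a has exactly 6 positive divisors but the claim fails.
The first 27 eligible values, up to a = 188, all satisfy the conclusion.
a = 207: τ(207) = 6; 207 ≥ 194.
So a = 207 is the smallest counterexample.

a = 207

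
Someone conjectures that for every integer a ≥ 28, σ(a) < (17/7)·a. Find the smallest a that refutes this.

A counterexample is any integer a ≥ 28 such that the claim fails; we check each in order.
a = 28: σ(28) = 56; 56 < 68.
a = 29: σ(29) = 30; 30 < 493/7.
a = 30: σ(30) = 72; 72 < 510/7.
a = 31: σ(31) = 32; 32 < 527/7.
a = 32: σ(32) = 63; 63 < 544/7.
a = 33: σ(33) = 48; 48 < 561/7.
a = 34: σ(34) = 54; 54 < 578/7.
a = 35: σ(35) = 48; 48 < 85.
a = 36: σ(36) = 91; 91 ≥ 612/7.
So a = 36 is the smallest counterexample.

a = 36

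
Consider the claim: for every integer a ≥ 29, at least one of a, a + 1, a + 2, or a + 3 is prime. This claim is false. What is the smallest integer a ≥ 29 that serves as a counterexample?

We need the least integer a ≥ 29 for which a, a + 1, a + 2, a + 3 are all composite.
For a = 29, 30, 31 the conclusion holds.
a = 32: 32 = 2 × 16; 33 = 3 × 11; 34 = 2 × 17; 35 = 5 × 7 — all composite.
Thus a = 32 disproves the claim, and no smaller a works.

a = 32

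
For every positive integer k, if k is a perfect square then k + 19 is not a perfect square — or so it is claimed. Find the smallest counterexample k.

The first 8 eligible values, up to k = 64, all satisfy the conclusion.
k = 81: 81 = 9² and 81 + 19 = 100 = 10².
Hence k = 81 is a counterexample.

k = 81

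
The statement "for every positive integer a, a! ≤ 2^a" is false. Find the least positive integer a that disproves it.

a = 4

Check each positive integer a in order until a! > 2^a.
For a = 1, 2, 3 the conclusion holds.
a = 4: a! = 24 and 2^a = 16, so 24 > 16.
Hence a = 4 is a counterexample.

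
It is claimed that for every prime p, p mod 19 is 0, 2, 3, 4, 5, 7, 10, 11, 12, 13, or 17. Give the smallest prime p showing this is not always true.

p = 37

For p = 2, 3, 5, 7, …, 23, 29, 31 the conclusion holds.
p = 37: 37 mod 19 = 18 — not in {0, 2, 3, 4, 5, 7, 10, 11, 12, 13, 17}.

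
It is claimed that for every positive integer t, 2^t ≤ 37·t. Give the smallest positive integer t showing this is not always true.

t = 9

We need the least positive integer t for which 2^t > 37·t.
The first 8 eligible values, up to t = 8, all satisfy the conclusion.
t = 9: 2^t = 512 and 37·t = 333, so 512 > 333.
Thus t = 9 disproves the claim, and no smaller t works.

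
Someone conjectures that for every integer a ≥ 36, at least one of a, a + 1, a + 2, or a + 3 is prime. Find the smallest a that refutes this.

For a = 36, 37, 38, 39, …, 45, 46, 47 the conclusion holds.
a = 48: 48 = 2 × 24; 49 = 7 × 7; 50 = 2 × 25; 51 = 3 × 17 — all composite.
Thus a = 48 disproves the claim, and no smaller a works.

a = 48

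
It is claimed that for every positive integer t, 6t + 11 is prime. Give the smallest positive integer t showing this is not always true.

We need the least positive integer t for which 6t + 11 is not prime.
For t = 1, 2, 3 the conclusion holds.
t = 4: 6t + 11 = 35 = 5 × 7, composite.
Hence t = 4 is a counterexample.

t = 4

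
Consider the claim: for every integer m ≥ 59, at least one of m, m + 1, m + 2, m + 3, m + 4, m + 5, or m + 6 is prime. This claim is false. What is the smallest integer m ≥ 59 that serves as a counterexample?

For m = 59, 60, 61, 62, …, 87, 88, 89 the conclusion holds.
m = 90: 90 = 2 × 45; 91 = 7 × 13; 92 = 2 × 46; 93 = 3 × 31; 94 = 2 × 47; 95 = 5 × 19; 96 = 2 × 48 — all composite.

m = 90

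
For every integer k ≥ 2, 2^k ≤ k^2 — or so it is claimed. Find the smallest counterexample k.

Check each integer k ≥ 2 in order until 2^k > k^2.
For k = 2, 3, 4 the conclusion holds.
k = 5: 2^k = 32 and k^2 = 25, so 32 > 25.
Thus k = 5 disproves the claim, and no smaller k works.

k = 5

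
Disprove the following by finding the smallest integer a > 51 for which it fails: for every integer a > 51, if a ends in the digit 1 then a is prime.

Check each integer a > 51 in order until a ends in the digit 1 but a is not prime.
a = 61: 61 ends in 1 and is prime.
a = 71: 71 ends in 1 and is prime.
a = 81: 81 ends in 1; 81 = 3 × 27, composite.
So a = 81 is the smallest counterexample.

a = 81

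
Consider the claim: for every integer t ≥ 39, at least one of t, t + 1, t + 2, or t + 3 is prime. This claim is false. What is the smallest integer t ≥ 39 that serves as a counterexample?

t = 48

We need the least integer t ≥ 39 for which t, t + 1, t + 2, t + 3 are all composite.
For t = 39, 40, 41, 42, 43, 44, 45, 46, 47 the conclusion holds.
t = 48: 48 = 2 × 24; 49 = 7 × 7; 50 = 2 × 25; 51 = 3 × 17 — all composite.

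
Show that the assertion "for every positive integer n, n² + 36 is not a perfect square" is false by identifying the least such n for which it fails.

We need the least positive integer n for which n² + 36 is a perfect square.
For n = 1, 2, 3, 4, 5, 6, 7 the conclusion holds.
n = 8: 8² + 36 = 100 = 10², a perfect square.
Hence n = 8 is a counterexample.

n = 8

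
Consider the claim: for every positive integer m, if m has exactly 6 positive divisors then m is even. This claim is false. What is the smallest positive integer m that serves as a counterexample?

Check each positive integer m in order until m has exactly 6 positive divisors but m is odd.
For m = 12, 18, 20, 28, 32, 44 the conclusion holds.
m = 45: divisors of 45: 1, 3, 5, 9, 15, 45; 45 is odd.

m = 45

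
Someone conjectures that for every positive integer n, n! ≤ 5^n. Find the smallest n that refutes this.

n = 12

Check each positive integer n in order until n! > 5^n.
For n = 1, 2, 3, 4, …, 9, 10, 11 the conclusion holds.
n = 12: n! = 479001600 and 5^n = 244140625, so 479001600 > 244140625.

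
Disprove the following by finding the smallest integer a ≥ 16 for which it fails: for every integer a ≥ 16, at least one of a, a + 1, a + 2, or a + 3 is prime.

For a = 16, 17, 18, 19, 20, 21, 22, 23 the conclusion holds.
a = 24: 24 = 2 × 12; 25 = 5 × 5; 26 = 2 × 13; 27 = 3 × 9 — all composite.
Thus a = 24 disproves the claim, and no smaller a works.

a = 24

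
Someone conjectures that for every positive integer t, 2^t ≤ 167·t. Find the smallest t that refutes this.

t = 11

For t = 1, 2, 3, 4, 5, 6, 7, 8, 9, 10 the conclusion holds.
t = 11: 2^t = 2048 and 167·t = 1837, so 2048 > 1837.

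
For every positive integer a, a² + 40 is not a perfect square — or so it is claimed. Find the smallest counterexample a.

a = 3

Check each positive integer a in order until a² + 40 is a perfect square.
For a = 1, 2 the conclusion holds.
a = 3: 3² + 40 = 49 = 7², a perfect square.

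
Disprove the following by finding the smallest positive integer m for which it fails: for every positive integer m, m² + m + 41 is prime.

Check each positive integer m in order until m² + m + 41 is not prime.
For m = 1, 2, 3, 4, …, 37, 38, 39 the conclusion holds.
m = 40: m² + m + 41 = 1681 = 41 × 41, composite.

m = 40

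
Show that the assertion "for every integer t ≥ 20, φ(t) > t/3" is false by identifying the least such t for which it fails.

t = 24

A counterexample is any integer t ≥ 20 such that the claim fails; we check each in order.
For t = 20, 21, 22, 23 the conclusion holds.
t = 24: φ(24) = 8 and 24/3 = 8, so φ(24) ≤ 24/3.
Thus t = 24 disproves the claim, and no smaller t works.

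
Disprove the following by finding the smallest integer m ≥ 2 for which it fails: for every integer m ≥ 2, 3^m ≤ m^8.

Check each integer m ≥ 2 in order until 3^m > m^8.
For m = 2, 3, 4, 5, …, 20, 21, 22 the conclusion holds.
m = 23: 3^m = 94143178827 and m^8 = 78310985281, so 94143178827 > 78310985281.
Thus m = 23 disproves the claim, and no smaller m works.

m = 23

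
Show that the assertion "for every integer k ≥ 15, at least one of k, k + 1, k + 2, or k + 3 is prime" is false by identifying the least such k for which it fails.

Check each integer k ≥ 15 in order until k, k + 1, k + 2, k + 3 are all composite.
For k = 15, 16, 17, 18, 19, 20, 21, 22, 23 the conclusion holds.
k = 24: 24 = 2 × 12; 25 = 5 × 5; 26 = 2 × 13; 27 = 3 × 9 — all composite.
Thus k = 24 disproves the claim, and no smaller k works.

k = 24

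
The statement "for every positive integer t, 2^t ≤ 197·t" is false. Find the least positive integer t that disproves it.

t = 12

We need the least positive integer t for which 2^t > 197·t.
The first 11 eligible values, up to t = 11, all satisfy the conclusion.
t = 12: 2^t = 4096 and 197·t = 2364, so 4096 > 2364.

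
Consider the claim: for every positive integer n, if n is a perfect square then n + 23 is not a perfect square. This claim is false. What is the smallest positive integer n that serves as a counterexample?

For n = 1, 4, 9, 16, 25, 36, 49, 64, 81, 100 the conclusion holds.
n = 121: 121 = 11² and 121 + 23 = 144 = 12².

n = 121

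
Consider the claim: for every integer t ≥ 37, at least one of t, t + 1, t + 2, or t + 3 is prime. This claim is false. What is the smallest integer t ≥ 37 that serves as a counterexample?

A counterexample is any integer t ≥ 37 such that t, t + 1, t + 2, t + 3 are all composite; we check each in order.
For t = 37, 38, 39, 40, …, 45, 46, 47 the conclusion holds.
t = 48: 48 = 2 × 24; 49 = 7 × 7; 50 = 2 × 25; 51 = 3 × 17 — all composite.
Thus t = 48 disproves the claim, and no smaller t works.

t = 48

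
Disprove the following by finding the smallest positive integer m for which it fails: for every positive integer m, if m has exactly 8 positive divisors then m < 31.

Check each positive integer m in order until m has exactly 8 positive divisors but the claim fails.
m = 24: τ(24) = 8; 24 < 31.
m = 30: τ(30) = 8; 30 < 31.
m = 40: τ(40) = 8; 40 ≥ 31.
So m = 40 is the smallest counterexample.

m = 40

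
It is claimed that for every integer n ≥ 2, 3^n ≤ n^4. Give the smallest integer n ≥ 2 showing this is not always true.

n = 8

We need the least integer n ≥ 2 for which 3^n > n^4.
n = 2: 3^n = 9 and n^4 = 16, so 9 ≤ 16.
n = 3: 3^n = 27 and n^4 = 81, so 27 ≤ 81.
n = 4: 3^n = 81 and n^4 = 256, so 81 ≤ 256.
n = 5: 3^n = 243 and n^4 = 625, so 243 ≤ 625.
n = 6: 3^n = 729 and n^4 = 1296, so 729 ≤ 1296.
n = 7: 3^n = 2187 and n^4 = 2401, so 2187 ≤ 2401.
n = 8: 3^n = 6561 and n^4 = 4096, so 6561 > 4096.
Hence n = 8 is a counterexample.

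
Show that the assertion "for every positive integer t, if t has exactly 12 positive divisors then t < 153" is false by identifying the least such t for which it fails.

t = 156

We need the least positive integer t for which t has exactly 12 positive divisors but the claim fails.
For t = 60, 72, 84, 90, 96, 108, 126, 132, 140, 150 the conclusion holds.
t = 156: τ(156) = 12; 156 ≥ 153.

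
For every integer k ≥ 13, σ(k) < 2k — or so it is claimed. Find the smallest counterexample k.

A counterexample is any integer k ≥ 13 such that the claim fails; we check each in order.
The first 5 eligible values, up to k = 17, all satisfy the conclusion.
k = 18: σ(18) = 39; 39 ≥ 36.

k = 18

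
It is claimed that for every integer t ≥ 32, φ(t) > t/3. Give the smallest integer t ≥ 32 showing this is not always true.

For t = 32, 33, 34, 35 the conclusion holds.
t = 36: φ(36) = 12 and 36/3 = 12, so φ(36) ≤ 36/3.

t = 36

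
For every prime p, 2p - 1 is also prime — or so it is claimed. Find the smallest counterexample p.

p = 5

A counterexample is any prime p such that 2p - 1 is not prime; we check each in order.
p = 2: 2p - 1 = 3, prime.
p = 3: 2p - 1 = 5, prime.
p = 5: 2p - 1 = 9 = 3 × 3, not prime.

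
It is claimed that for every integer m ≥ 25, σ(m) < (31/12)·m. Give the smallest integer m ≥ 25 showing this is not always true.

Check each integer m ≥ 25 in order until the claim fails.
For m = 25, 26, 27, 28, …, 45, 46, 47 the conclusion holds.
m = 48: σ(48) = 124; 124 ≥ 124.

m = 48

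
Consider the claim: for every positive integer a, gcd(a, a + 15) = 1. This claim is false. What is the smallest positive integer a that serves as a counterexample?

A counterexample is any positive integer a such that gcd(a, a + 15) > 1; we check each in order.
a = 1: gcd(1, 16) = 1.
a = 2: gcd(2, 17) = 1.
a = 3: gcd(3, 18) = 3.
So a = 3 is the smallest counterexample.

a = 3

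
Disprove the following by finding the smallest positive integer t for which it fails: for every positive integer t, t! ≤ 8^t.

t = 20

We need the least positive integer t for which t! > 8^t.
For t = 1, 2, 3, 4, …, 17, 18, 19 the conclusion holds.
t = 20: t! = 2432902008176640000 and 8^t = 1152921504606846976, so 2432902008176640000 > 1152921504606846976.
So t = 20 is the smallest counterexample.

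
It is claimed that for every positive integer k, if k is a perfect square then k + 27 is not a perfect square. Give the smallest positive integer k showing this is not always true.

k = 9

A counterexample is any positive integer k such that k is a perfect square but k + 27 is a perfect square; we check each in order.
For k = 1, 4 the conclusion holds.
k = 9: 9 = 3² and 9 + 27 = 36 = 6².
Thus k = 9 disproves the claim, and no smaller k works.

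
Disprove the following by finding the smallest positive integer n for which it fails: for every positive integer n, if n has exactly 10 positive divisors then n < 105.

A counterexample is any positive integer n such that n has exactly 10 positive divisors but the claim fails; we check each in order.
For n = 48, 80 the conclusion holds.
n = 112: τ(112) = 10; 112 ≥ 105.
Hence n = 112 is a counterexample.

n = 112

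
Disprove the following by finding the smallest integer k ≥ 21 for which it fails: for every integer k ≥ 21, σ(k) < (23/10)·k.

k = 24

Check each integer k ≥ 21 in order until the claim fails.
For k = 21, 22, 23 the conclusion holds.
k = 24: σ(24) = 60; 60 ≥ 276/5.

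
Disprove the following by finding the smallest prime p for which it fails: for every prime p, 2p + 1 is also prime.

A counterexample is any prime p such that 2p + 1 is not prime; we check each in order.
For p = 2, 3, 5 the conclusion holds.
p = 7: 2p + 1 = 15 = 3 × 5, not prime.
Thus p = 7 disproves the claim, and no smaller p works.

p = 7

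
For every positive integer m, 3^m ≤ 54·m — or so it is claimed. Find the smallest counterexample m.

m = 6

A counterexample is any positive integer m such that 3^m > 54·m; we check each in order.
m = 1: 3^m = 3 and 54·m = 54, so 3 ≤ 54.
m = 2: 3^m = 9 and 54·m = 108, so 9 ≤ 108.
m = 3: 3^m = 27 and 54·m = 162, so 27 ≤ 162.
m = 4: 3^m = 81 and 54·m = 216, so 81 ≤ 216.
m = 5: 3^m = 243 and 54·m = 270, so 243 ≤ 270.
m = 6: 3^m = 729 and 54·m = 324, so 729 > 324.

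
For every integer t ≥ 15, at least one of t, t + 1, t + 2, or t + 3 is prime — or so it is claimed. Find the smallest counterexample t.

t = 24

For t = 15, 16, 17, 18, 19, 20, 21, 22, 23 the conclusion holds.
t = 24: 24 = 2 × 12; 25 = 5 × 5; 26 = 2 × 13; 27 = 3 × 9 — all composite.
Thus t = 24 disproves the claim, and no smaller t works.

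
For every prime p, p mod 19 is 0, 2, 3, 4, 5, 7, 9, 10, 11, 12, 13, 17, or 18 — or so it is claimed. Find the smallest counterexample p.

A counterexample is any prime p such that the claim fails; we check each in order.
For p = 2, 3, 5, 7, …, 41, 43, 47 the conclusion holds.
p = 53: 53 mod 19 = 15 — not in {0, 2, 3, 4, 5, 7, 9, 10, 11, 12, 13, 17, 18}.
So p = 53 is the smallest counterexample.

p = 53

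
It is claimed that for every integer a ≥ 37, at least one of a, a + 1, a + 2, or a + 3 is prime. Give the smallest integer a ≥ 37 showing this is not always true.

We need the least integer a ≥ 37 for which a, a + 1, a + 2, a + 3 are all composite.
For a = 37, 38, 39, 40, …, 45, 46, 47 the conclusion holds.
a = 48: 48 = 2 × 24; 49 = 7 × 7; 50 = 2 × 25; 51 = 3 × 17 — all composite.
Hence a = 48 is a counterexample.

a = 48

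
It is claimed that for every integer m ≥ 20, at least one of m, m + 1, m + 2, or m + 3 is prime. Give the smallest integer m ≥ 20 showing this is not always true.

m = 24

We need the least integer m ≥ 20 for which m, m + 1, m + 2, m + 3 are all composite.
m = 20: 23 is prime.
m = 21: 23 is prime.
m = 22: 23 is prime.
m = 23: 23 is prime.
m = 24: 24 = 2 × 12; 25 = 5 × 5; 26 = 2 × 13; 27 = 3 × 9 — all composite.
Thus m = 24 disproves the claim, and no smaller m works.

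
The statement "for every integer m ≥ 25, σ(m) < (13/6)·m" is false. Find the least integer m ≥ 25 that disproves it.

We need the least integer m ≥ 25 for which the claim fails.
For m = 25, 26, 27, 28, 29 the conclusion holds.
m = 30: σ(30) = 72; 72 ≥ 65.

m = 30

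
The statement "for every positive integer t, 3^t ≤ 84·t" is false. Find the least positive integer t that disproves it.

t = 6

A counterexample is any positive integer t such that 3^t > 84·t; we check each in order.
For t = 1, 2, 3, 4, 5 the conclusion holds.
t = 6: 3^t = 729 and 84·t = 504, so 729 > 504.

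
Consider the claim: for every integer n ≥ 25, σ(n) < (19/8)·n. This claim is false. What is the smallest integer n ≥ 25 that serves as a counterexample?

For n = 25, 26, 27, 28, 29 the conclusion holds.
n = 30: σ(30) = 72; 72 ≥ 285/4.
Thus n = 30 disproves the claim, and no smaller n works.

n = 30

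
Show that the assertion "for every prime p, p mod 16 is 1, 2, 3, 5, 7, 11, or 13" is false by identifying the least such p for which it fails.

Check each prime p in order until the claim fails.
For p = 2, 3, 5, 7, 11, 13, 17, 19, 23, 29 the conclusion holds.
p = 31: 31 mod 16 = 15 — not in {1, 2, 3, 5, 7, 11, 13}.
So p = 31 is the smallest counterexample.

p = 31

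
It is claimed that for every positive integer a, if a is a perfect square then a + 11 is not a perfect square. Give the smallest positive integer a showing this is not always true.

a = 25

We need the least positive integer a for which a is a perfect square but a + 11 is a perfect square.
For a = 1, 4, 9, 16 the conclusion holds.
a = 25: 25 = 5² and 25 + 11 = 36 = 6².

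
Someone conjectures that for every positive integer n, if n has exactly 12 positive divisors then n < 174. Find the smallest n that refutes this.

n = 198

A counterexample is any positive integer n such that n has exactly 12 positive divisors but the claim fails; we check each in order.
For n = 60, 72, 84, 90, …, 150, 156, 160 the conclusion holds.
n = 198: τ(198) = 12; 198 ≥ 174.
So n = 198 is the smallest counterexample.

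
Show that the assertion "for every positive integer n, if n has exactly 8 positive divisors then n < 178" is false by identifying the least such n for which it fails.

Check each positive integer n in order until n has exactly 8 positive divisors but the claim fails.
The first 25 eligible values, up to n = 174, all satisfy the conclusion.
n = 182: τ(182) = 8; 182 ≥ 178.
Hence n = 182 is a counterexample.

n = 182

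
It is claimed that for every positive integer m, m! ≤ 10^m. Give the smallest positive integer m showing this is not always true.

m = 25

Check each positive integer m in order until m! > 10^m.
For m = 1, 2, 3, 4, …, 22, 23, 24 the conclusion holds.
m = 25: m! = 15511210043330985984000000 and 10^m = 10000000000000000000000000, so 15511210043330985984000000 > 10000000000000000000000000.
Thus m = 25 disproves the claim, and no smaller m works.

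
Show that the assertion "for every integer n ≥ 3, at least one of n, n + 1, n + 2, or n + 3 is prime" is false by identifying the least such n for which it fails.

n = 24

A counterexample is any integer n ≥ 3 such that n, n + 1, n + 2, n + 3 are all composite; we check each in order.
For n = 3, 4, 5, 6, …, 21, 22, 23 the conclusion holds.
n = 24: 24 = 2 × 12; 25 = 5 × 5; 26 = 2 × 13; 27 = 3 × 9 — all composite.
Thus n = 24 disproves the claim, and no smaller n works.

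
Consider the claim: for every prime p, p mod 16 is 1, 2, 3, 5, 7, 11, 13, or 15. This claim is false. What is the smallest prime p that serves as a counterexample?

Check each prime p in order until the claim fails.
For p = 2, 3, 5, 7, …, 29, 31, 37 the conclusion holds.
p = 41: 41 mod 16 = 9 — not in {1, 2, 3, 5, 7, 11, 13, 15}.
Hence p = 41 is a counterexample.

p = 41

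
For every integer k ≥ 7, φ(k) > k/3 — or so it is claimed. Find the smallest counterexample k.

k = 12

A counterexample is any integer k ≥ 7 such that the claim fails; we check each in order.
For k = 7, 8, 9, 10, 11 the conclusion holds.
k = 12: φ(12) = 4 and 12/3 = 4, so φ(12) ≤ 12/3.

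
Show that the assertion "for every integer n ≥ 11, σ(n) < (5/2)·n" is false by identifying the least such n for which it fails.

Check each integer n ≥ 11 in order until the claim fails.
For n = 11, 12, 13, 14, …, 21, 22, 23 the conclusion holds.
n = 24: σ(24) = 60; 60 ≥ 60.

n = 24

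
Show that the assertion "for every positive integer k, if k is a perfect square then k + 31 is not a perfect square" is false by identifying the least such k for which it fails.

k = 225

A counterexample is any positive integer k such that k is a perfect square but k + 31 is a perfect square; we check each in order.
For k = 1, 4, 9, 16, …, 144, 169, 196 the conclusion holds.
k = 225: 225 = 15² and 225 + 31 = 256 = 16².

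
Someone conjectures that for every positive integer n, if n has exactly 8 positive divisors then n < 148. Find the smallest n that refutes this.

n = 152

A counterexample is any positive integer n such that n has exactly 8 positive divisors but the claim fails; we check each in order.
For n = 24, 30, 40, 42, …, 135, 136, 138 the conclusion holds.
n = 152: τ(152) = 8; 152 ≥ 148.
Thus n = 152 disproves the claim, and no smaller n works.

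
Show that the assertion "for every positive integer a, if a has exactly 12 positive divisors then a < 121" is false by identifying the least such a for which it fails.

a = 126

A counterexample is any positive integer a such that a has exactly 12 positive divisors but the claim fails; we check each in order.
For a = 60, 72, 84, 90, 96, 108 the conclusion holds.
a = 126: τ(126) = 12; 126 ≥ 121.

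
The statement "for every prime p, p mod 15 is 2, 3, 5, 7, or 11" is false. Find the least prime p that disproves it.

p = 13

A counterexample is any prime p such that the claim fails; we check each in order.
p = 2: 2 mod 15 = 2.
p = 3: 3 mod 15 = 3.
p = 5: 5 mod 15 = 5.
p = 7: 7 mod 15 = 7.
p = 11: 11 mod 15 = 11.
p = 13: 13 mod 15 = 13 — not in {2, 3, 5, 7, 11}.
Hence p = 13 is a counterexample.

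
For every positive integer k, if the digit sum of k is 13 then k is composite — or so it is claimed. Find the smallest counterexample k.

Check each positive integer k in order until the digit sum of k is 13 but k is prime.
For k = 49, 58 the conclusion holds.
k = 67: digit sum 13; 67 is prime, not composite.

k = 67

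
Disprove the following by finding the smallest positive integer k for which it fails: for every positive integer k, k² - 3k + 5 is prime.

A counterexample is any positive integer k such that k² - 3k + 5 is not prime; we check each in order.
For k = 1, 2, 3 the conclusion holds.
k = 4: k² - 3k + 5 = 9 = 3 × 3, composite.
Thus k = 4 disproves the claim, and no smaller k works.

k = 4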